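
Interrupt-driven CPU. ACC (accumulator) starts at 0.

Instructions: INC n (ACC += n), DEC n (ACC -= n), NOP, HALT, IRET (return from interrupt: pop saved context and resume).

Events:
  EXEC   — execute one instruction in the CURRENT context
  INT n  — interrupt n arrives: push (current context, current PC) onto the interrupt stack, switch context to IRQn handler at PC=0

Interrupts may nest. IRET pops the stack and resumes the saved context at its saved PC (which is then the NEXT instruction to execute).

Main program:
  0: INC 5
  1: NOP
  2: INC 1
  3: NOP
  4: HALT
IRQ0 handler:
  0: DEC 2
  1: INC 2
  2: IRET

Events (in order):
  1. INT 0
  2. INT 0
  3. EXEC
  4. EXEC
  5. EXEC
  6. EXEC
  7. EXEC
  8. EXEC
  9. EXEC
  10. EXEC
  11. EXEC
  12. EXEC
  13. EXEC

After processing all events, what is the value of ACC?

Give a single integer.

Answer: 6

Derivation:
Event 1 (INT 0): INT 0 arrives: push (MAIN, PC=0), enter IRQ0 at PC=0 (depth now 1)
Event 2 (INT 0): INT 0 arrives: push (IRQ0, PC=0), enter IRQ0 at PC=0 (depth now 2)
Event 3 (EXEC): [IRQ0] PC=0: DEC 2 -> ACC=-2
Event 4 (EXEC): [IRQ0] PC=1: INC 2 -> ACC=0
Event 5 (EXEC): [IRQ0] PC=2: IRET -> resume IRQ0 at PC=0 (depth now 1)
Event 6 (EXEC): [IRQ0] PC=0: DEC 2 -> ACC=-2
Event 7 (EXEC): [IRQ0] PC=1: INC 2 -> ACC=0
Event 8 (EXEC): [IRQ0] PC=2: IRET -> resume MAIN at PC=0 (depth now 0)
Event 9 (EXEC): [MAIN] PC=0: INC 5 -> ACC=5
Event 10 (EXEC): [MAIN] PC=1: NOP
Event 11 (EXEC): [MAIN] PC=2: INC 1 -> ACC=6
Event 12 (EXEC): [MAIN] PC=3: NOP
Event 13 (EXEC): [MAIN] PC=4: HALT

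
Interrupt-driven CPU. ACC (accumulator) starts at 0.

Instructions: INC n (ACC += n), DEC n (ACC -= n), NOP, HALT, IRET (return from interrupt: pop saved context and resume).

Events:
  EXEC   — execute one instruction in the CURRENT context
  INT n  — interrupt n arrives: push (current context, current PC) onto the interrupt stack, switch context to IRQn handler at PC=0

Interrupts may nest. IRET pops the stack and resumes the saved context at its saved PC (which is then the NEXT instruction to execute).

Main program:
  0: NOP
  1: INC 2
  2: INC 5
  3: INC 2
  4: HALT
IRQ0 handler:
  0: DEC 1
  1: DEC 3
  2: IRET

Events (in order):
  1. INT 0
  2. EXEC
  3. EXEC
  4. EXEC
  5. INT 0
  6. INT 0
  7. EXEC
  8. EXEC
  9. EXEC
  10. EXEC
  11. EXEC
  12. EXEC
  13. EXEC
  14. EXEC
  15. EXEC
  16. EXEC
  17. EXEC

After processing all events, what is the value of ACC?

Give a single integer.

Event 1 (INT 0): INT 0 arrives: push (MAIN, PC=0), enter IRQ0 at PC=0 (depth now 1)
Event 2 (EXEC): [IRQ0] PC=0: DEC 1 -> ACC=-1
Event 3 (EXEC): [IRQ0] PC=1: DEC 3 -> ACC=-4
Event 4 (EXEC): [IRQ0] PC=2: IRET -> resume MAIN at PC=0 (depth now 0)
Event 5 (INT 0): INT 0 arrives: push (MAIN, PC=0), enter IRQ0 at PC=0 (depth now 1)
Event 6 (INT 0): INT 0 arrives: push (IRQ0, PC=0), enter IRQ0 at PC=0 (depth now 2)
Event 7 (EXEC): [IRQ0] PC=0: DEC 1 -> ACC=-5
Event 8 (EXEC): [IRQ0] PC=1: DEC 3 -> ACC=-8
Event 9 (EXEC): [IRQ0] PC=2: IRET -> resume IRQ0 at PC=0 (depth now 1)
Event 10 (EXEC): [IRQ0] PC=0: DEC 1 -> ACC=-9
Event 11 (EXEC): [IRQ0] PC=1: DEC 3 -> ACC=-12
Event 12 (EXEC): [IRQ0] PC=2: IRET -> resume MAIN at PC=0 (depth now 0)
Event 13 (EXEC): [MAIN] PC=0: NOP
Event 14 (EXEC): [MAIN] PC=1: INC 2 -> ACC=-10
Event 15 (EXEC): [MAIN] PC=2: INC 5 -> ACC=-5
Event 16 (EXEC): [MAIN] PC=3: INC 2 -> ACC=-3
Event 17 (EXEC): [MAIN] PC=4: HALT

Answer: -3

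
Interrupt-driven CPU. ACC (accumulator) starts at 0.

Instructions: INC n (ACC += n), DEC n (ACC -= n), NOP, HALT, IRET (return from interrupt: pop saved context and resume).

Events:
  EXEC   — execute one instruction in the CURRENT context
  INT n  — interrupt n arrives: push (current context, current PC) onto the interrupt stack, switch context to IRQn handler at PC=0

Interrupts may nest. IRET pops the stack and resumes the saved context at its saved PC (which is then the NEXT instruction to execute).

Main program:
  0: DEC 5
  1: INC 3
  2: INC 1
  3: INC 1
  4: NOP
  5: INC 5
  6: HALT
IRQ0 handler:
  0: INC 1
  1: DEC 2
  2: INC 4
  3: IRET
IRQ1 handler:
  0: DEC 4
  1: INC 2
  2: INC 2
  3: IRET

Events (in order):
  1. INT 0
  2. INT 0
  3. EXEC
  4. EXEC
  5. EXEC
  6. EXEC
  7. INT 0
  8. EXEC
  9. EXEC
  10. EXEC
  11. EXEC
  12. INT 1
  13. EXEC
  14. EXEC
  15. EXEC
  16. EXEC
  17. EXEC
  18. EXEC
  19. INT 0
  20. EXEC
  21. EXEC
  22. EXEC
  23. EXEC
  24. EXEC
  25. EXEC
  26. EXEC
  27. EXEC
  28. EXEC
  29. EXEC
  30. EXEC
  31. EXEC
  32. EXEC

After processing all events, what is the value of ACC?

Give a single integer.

Answer: 17

Derivation:
Event 1 (INT 0): INT 0 arrives: push (MAIN, PC=0), enter IRQ0 at PC=0 (depth now 1)
Event 2 (INT 0): INT 0 arrives: push (IRQ0, PC=0), enter IRQ0 at PC=0 (depth now 2)
Event 3 (EXEC): [IRQ0] PC=0: INC 1 -> ACC=1
Event 4 (EXEC): [IRQ0] PC=1: DEC 2 -> ACC=-1
Event 5 (EXEC): [IRQ0] PC=2: INC 4 -> ACC=3
Event 6 (EXEC): [IRQ0] PC=3: IRET -> resume IRQ0 at PC=0 (depth now 1)
Event 7 (INT 0): INT 0 arrives: push (IRQ0, PC=0), enter IRQ0 at PC=0 (depth now 2)
Event 8 (EXEC): [IRQ0] PC=0: INC 1 -> ACC=4
Event 9 (EXEC): [IRQ0] PC=1: DEC 2 -> ACC=2
Event 10 (EXEC): [IRQ0] PC=2: INC 4 -> ACC=6
Event 11 (EXEC): [IRQ0] PC=3: IRET -> resume IRQ0 at PC=0 (depth now 1)
Event 12 (INT 1): INT 1 arrives: push (IRQ0, PC=0), enter IRQ1 at PC=0 (depth now 2)
Event 13 (EXEC): [IRQ1] PC=0: DEC 4 -> ACC=2
Event 14 (EXEC): [IRQ1] PC=1: INC 2 -> ACC=4
Event 15 (EXEC): [IRQ1] PC=2: INC 2 -> ACC=6
Event 16 (EXEC): [IRQ1] PC=3: IRET -> resume IRQ0 at PC=0 (depth now 1)
Event 17 (EXEC): [IRQ0] PC=0: INC 1 -> ACC=7
Event 18 (EXEC): [IRQ0] PC=1: DEC 2 -> ACC=5
Event 19 (INT 0): INT 0 arrives: push (IRQ0, PC=2), enter IRQ0 at PC=0 (depth now 2)
Event 20 (EXEC): [IRQ0] PC=0: INC 1 -> ACC=6
Event 21 (EXEC): [IRQ0] PC=1: DEC 2 -> ACC=4
Event 22 (EXEC): [IRQ0] PC=2: INC 4 -> ACC=8
Event 23 (EXEC): [IRQ0] PC=3: IRET -> resume IRQ0 at PC=2 (depth now 1)
Event 24 (EXEC): [IRQ0] PC=2: INC 4 -> ACC=12
Event 25 (EXEC): [IRQ0] PC=3: IRET -> resume MAIN at PC=0 (depth now 0)
Event 26 (EXEC): [MAIN] PC=0: DEC 5 -> ACC=7
Event 27 (EXEC): [MAIN] PC=1: INC 3 -> ACC=10
Event 28 (EXEC): [MAIN] PC=2: INC 1 -> ACC=11
Event 29 (EXEC): [MAIN] PC=3: INC 1 -> ACC=12
Event 30 (EXEC): [MAIN] PC=4: NOP
Event 31 (EXEC): [MAIN] PC=5: INC 5 -> ACC=17
Event 32 (EXEC): [MAIN] PC=6: HALT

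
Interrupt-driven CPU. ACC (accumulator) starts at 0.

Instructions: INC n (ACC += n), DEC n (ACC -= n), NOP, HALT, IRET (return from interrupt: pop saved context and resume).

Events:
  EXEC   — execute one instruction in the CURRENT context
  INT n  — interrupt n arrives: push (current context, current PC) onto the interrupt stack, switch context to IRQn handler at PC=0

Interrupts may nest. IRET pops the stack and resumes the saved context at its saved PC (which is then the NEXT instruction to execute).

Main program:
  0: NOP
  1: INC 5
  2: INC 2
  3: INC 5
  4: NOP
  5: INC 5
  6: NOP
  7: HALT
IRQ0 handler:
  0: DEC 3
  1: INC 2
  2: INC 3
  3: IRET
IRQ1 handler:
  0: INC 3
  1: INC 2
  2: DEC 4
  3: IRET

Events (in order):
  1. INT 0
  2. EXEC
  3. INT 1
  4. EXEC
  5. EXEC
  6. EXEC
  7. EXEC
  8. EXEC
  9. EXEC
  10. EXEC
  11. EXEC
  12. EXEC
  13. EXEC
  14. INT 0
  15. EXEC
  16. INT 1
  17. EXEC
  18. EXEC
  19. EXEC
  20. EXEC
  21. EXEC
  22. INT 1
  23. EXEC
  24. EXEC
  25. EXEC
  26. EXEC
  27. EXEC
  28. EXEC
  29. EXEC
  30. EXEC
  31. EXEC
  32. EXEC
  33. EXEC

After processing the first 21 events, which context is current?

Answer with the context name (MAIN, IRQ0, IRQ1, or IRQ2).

Answer: IRQ0

Derivation:
Event 1 (INT 0): INT 0 arrives: push (MAIN, PC=0), enter IRQ0 at PC=0 (depth now 1)
Event 2 (EXEC): [IRQ0] PC=0: DEC 3 -> ACC=-3
Event 3 (INT 1): INT 1 arrives: push (IRQ0, PC=1), enter IRQ1 at PC=0 (depth now 2)
Event 4 (EXEC): [IRQ1] PC=0: INC 3 -> ACC=0
Event 5 (EXEC): [IRQ1] PC=1: INC 2 -> ACC=2
Event 6 (EXEC): [IRQ1] PC=2: DEC 4 -> ACC=-2
Event 7 (EXEC): [IRQ1] PC=3: IRET -> resume IRQ0 at PC=1 (depth now 1)
Event 8 (EXEC): [IRQ0] PC=1: INC 2 -> ACC=0
Event 9 (EXEC): [IRQ0] PC=2: INC 3 -> ACC=3
Event 10 (EXEC): [IRQ0] PC=3: IRET -> resume MAIN at PC=0 (depth now 0)
Event 11 (EXEC): [MAIN] PC=0: NOP
Event 12 (EXEC): [MAIN] PC=1: INC 5 -> ACC=8
Event 13 (EXEC): [MAIN] PC=2: INC 2 -> ACC=10
Event 14 (INT 0): INT 0 arrives: push (MAIN, PC=3), enter IRQ0 at PC=0 (depth now 1)
Event 15 (EXEC): [IRQ0] PC=0: DEC 3 -> ACC=7
Event 16 (INT 1): INT 1 arrives: push (IRQ0, PC=1), enter IRQ1 at PC=0 (depth now 2)
Event 17 (EXEC): [IRQ1] PC=0: INC 3 -> ACC=10
Event 18 (EXEC): [IRQ1] PC=1: INC 2 -> ACC=12
Event 19 (EXEC): [IRQ1] PC=2: DEC 4 -> ACC=8
Event 20 (EXEC): [IRQ1] PC=3: IRET -> resume IRQ0 at PC=1 (depth now 1)
Event 21 (EXEC): [IRQ0] PC=1: INC 2 -> ACC=10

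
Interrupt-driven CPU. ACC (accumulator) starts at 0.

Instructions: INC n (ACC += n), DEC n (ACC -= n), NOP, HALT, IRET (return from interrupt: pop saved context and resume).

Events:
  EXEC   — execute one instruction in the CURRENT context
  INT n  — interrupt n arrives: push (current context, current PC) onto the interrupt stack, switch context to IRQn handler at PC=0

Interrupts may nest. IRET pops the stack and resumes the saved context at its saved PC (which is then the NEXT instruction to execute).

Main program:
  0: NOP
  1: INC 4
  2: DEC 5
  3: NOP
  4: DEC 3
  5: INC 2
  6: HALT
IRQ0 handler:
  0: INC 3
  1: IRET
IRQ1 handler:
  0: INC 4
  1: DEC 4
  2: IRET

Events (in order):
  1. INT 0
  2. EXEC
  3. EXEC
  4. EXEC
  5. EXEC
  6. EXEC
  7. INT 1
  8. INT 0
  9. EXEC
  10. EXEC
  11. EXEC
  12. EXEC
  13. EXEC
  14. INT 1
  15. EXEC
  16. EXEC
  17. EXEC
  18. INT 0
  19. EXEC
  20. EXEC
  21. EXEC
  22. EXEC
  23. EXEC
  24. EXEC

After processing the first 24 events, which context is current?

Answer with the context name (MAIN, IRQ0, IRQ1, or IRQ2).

Event 1 (INT 0): INT 0 arrives: push (MAIN, PC=0), enter IRQ0 at PC=0 (depth now 1)
Event 2 (EXEC): [IRQ0] PC=0: INC 3 -> ACC=3
Event 3 (EXEC): [IRQ0] PC=1: IRET -> resume MAIN at PC=0 (depth now 0)
Event 4 (EXEC): [MAIN] PC=0: NOP
Event 5 (EXEC): [MAIN] PC=1: INC 4 -> ACC=7
Event 6 (EXEC): [MAIN] PC=2: DEC 5 -> ACC=2
Event 7 (INT 1): INT 1 arrives: push (MAIN, PC=3), enter IRQ1 at PC=0 (depth now 1)
Event 8 (INT 0): INT 0 arrives: push (IRQ1, PC=0), enter IRQ0 at PC=0 (depth now 2)
Event 9 (EXEC): [IRQ0] PC=0: INC 3 -> ACC=5
Event 10 (EXEC): [IRQ0] PC=1: IRET -> resume IRQ1 at PC=0 (depth now 1)
Event 11 (EXEC): [IRQ1] PC=0: INC 4 -> ACC=9
Event 12 (EXEC): [IRQ1] PC=1: DEC 4 -> ACC=5
Event 13 (EXEC): [IRQ1] PC=2: IRET -> resume MAIN at PC=3 (depth now 0)
Event 14 (INT 1): INT 1 arrives: push (MAIN, PC=3), enter IRQ1 at PC=0 (depth now 1)
Event 15 (EXEC): [IRQ1] PC=0: INC 4 -> ACC=9
Event 16 (EXEC): [IRQ1] PC=1: DEC 4 -> ACC=5
Event 17 (EXEC): [IRQ1] PC=2: IRET -> resume MAIN at PC=3 (depth now 0)
Event 18 (INT 0): INT 0 arrives: push (MAIN, PC=3), enter IRQ0 at PC=0 (depth now 1)
Event 19 (EXEC): [IRQ0] PC=0: INC 3 -> ACC=8
Event 20 (EXEC): [IRQ0] PC=1: IRET -> resume MAIN at PC=3 (depth now 0)
Event 21 (EXEC): [MAIN] PC=3: NOP
Event 22 (EXEC): [MAIN] PC=4: DEC 3 -> ACC=5
Event 23 (EXEC): [MAIN] PC=5: INC 2 -> ACC=7
Event 24 (EXEC): [MAIN] PC=6: HALT

Answer: MAIN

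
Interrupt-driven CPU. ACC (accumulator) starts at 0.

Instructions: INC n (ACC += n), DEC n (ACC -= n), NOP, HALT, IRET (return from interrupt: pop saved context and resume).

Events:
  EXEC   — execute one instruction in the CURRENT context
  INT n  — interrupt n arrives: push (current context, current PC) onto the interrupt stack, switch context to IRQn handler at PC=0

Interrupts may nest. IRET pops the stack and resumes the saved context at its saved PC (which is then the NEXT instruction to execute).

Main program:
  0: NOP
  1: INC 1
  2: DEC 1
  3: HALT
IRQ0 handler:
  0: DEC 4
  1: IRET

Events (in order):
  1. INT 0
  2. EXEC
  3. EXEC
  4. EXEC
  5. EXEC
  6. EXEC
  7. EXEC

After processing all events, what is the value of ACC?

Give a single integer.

Event 1 (INT 0): INT 0 arrives: push (MAIN, PC=0), enter IRQ0 at PC=0 (depth now 1)
Event 2 (EXEC): [IRQ0] PC=0: DEC 4 -> ACC=-4
Event 3 (EXEC): [IRQ0] PC=1: IRET -> resume MAIN at PC=0 (depth now 0)
Event 4 (EXEC): [MAIN] PC=0: NOP
Event 5 (EXEC): [MAIN] PC=1: INC 1 -> ACC=-3
Event 6 (EXEC): [MAIN] PC=2: DEC 1 -> ACC=-4
Event 7 (EXEC): [MAIN] PC=3: HALT

Answer: -4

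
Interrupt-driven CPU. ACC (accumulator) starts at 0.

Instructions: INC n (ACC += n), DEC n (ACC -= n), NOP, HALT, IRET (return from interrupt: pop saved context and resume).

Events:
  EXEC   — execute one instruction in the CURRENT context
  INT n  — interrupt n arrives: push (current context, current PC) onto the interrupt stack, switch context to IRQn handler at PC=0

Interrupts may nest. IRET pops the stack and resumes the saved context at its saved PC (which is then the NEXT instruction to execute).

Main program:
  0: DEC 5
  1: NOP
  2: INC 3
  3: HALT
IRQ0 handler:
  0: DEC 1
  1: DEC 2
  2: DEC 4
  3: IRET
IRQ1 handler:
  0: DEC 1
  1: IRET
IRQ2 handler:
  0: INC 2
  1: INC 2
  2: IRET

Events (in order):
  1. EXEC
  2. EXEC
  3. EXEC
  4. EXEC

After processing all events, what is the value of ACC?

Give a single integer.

Answer: -2

Derivation:
Event 1 (EXEC): [MAIN] PC=0: DEC 5 -> ACC=-5
Event 2 (EXEC): [MAIN] PC=1: NOP
Event 3 (EXEC): [MAIN] PC=2: INC 3 -> ACC=-2
Event 4 (EXEC): [MAIN] PC=3: HALT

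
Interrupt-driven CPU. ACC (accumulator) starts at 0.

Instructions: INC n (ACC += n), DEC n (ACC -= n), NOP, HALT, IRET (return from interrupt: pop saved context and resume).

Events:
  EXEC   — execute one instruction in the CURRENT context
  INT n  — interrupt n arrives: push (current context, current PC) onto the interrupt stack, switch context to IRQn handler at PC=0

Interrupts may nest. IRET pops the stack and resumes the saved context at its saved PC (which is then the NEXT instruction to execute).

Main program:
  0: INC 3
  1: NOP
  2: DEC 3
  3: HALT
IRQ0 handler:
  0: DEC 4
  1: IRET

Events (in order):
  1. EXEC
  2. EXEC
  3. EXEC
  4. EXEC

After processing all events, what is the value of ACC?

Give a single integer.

Answer: 0

Derivation:
Event 1 (EXEC): [MAIN] PC=0: INC 3 -> ACC=3
Event 2 (EXEC): [MAIN] PC=1: NOP
Event 3 (EXEC): [MAIN] PC=2: DEC 3 -> ACC=0
Event 4 (EXEC): [MAIN] PC=3: HALT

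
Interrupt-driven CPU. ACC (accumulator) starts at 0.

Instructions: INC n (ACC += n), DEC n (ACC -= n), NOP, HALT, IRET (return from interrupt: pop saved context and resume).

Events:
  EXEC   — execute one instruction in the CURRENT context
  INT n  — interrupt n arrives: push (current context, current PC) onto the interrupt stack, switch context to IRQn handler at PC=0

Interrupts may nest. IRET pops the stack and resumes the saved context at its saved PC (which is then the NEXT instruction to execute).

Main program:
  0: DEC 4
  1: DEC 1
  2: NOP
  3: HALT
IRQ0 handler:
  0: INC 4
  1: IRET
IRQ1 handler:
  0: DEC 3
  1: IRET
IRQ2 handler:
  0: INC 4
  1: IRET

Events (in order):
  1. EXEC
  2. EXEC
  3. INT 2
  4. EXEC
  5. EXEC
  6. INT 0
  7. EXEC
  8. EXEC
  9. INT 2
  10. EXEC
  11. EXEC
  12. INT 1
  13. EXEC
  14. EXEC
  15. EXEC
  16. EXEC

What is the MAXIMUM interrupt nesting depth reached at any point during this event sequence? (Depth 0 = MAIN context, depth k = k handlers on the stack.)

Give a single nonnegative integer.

Answer: 1

Derivation:
Event 1 (EXEC): [MAIN] PC=0: DEC 4 -> ACC=-4 [depth=0]
Event 2 (EXEC): [MAIN] PC=1: DEC 1 -> ACC=-5 [depth=0]
Event 3 (INT 2): INT 2 arrives: push (MAIN, PC=2), enter IRQ2 at PC=0 (depth now 1) [depth=1]
Event 4 (EXEC): [IRQ2] PC=0: INC 4 -> ACC=-1 [depth=1]
Event 5 (EXEC): [IRQ2] PC=1: IRET -> resume MAIN at PC=2 (depth now 0) [depth=0]
Event 6 (INT 0): INT 0 arrives: push (MAIN, PC=2), enter IRQ0 at PC=0 (depth now 1) [depth=1]
Event 7 (EXEC): [IRQ0] PC=0: INC 4 -> ACC=3 [depth=1]
Event 8 (EXEC): [IRQ0] PC=1: IRET -> resume MAIN at PC=2 (depth now 0) [depth=0]
Event 9 (INT 2): INT 2 arrives: push (MAIN, PC=2), enter IRQ2 at PC=0 (depth now 1) [depth=1]
Event 10 (EXEC): [IRQ2] PC=0: INC 4 -> ACC=7 [depth=1]
Event 11 (EXEC): [IRQ2] PC=1: IRET -> resume MAIN at PC=2 (depth now 0) [depth=0]
Event 12 (INT 1): INT 1 arrives: push (MAIN, PC=2), enter IRQ1 at PC=0 (depth now 1) [depth=1]
Event 13 (EXEC): [IRQ1] PC=0: DEC 3 -> ACC=4 [depth=1]
Event 14 (EXEC): [IRQ1] PC=1: IRET -> resume MAIN at PC=2 (depth now 0) [depth=0]
Event 15 (EXEC): [MAIN] PC=2: NOP [depth=0]
Event 16 (EXEC): [MAIN] PC=3: HALT [depth=0]
Max depth observed: 1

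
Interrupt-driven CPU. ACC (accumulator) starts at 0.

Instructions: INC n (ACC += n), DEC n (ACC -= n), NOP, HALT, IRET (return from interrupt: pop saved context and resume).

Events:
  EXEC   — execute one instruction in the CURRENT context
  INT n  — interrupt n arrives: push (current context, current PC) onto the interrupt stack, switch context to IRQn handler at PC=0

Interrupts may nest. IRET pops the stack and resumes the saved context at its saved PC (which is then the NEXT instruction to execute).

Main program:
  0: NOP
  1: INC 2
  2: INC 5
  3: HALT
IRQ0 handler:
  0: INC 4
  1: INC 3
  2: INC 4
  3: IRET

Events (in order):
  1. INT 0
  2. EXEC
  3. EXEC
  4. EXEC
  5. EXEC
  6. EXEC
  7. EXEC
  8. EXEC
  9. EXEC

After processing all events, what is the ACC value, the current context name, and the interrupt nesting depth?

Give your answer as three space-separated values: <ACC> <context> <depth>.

Event 1 (INT 0): INT 0 arrives: push (MAIN, PC=0), enter IRQ0 at PC=0 (depth now 1)
Event 2 (EXEC): [IRQ0] PC=0: INC 4 -> ACC=4
Event 3 (EXEC): [IRQ0] PC=1: INC 3 -> ACC=7
Event 4 (EXEC): [IRQ0] PC=2: INC 4 -> ACC=11
Event 5 (EXEC): [IRQ0] PC=3: IRET -> resume MAIN at PC=0 (depth now 0)
Event 6 (EXEC): [MAIN] PC=0: NOP
Event 7 (EXEC): [MAIN] PC=1: INC 2 -> ACC=13
Event 8 (EXEC): [MAIN] PC=2: INC 5 -> ACC=18
Event 9 (EXEC): [MAIN] PC=3: HALT

Answer: 18 MAIN 0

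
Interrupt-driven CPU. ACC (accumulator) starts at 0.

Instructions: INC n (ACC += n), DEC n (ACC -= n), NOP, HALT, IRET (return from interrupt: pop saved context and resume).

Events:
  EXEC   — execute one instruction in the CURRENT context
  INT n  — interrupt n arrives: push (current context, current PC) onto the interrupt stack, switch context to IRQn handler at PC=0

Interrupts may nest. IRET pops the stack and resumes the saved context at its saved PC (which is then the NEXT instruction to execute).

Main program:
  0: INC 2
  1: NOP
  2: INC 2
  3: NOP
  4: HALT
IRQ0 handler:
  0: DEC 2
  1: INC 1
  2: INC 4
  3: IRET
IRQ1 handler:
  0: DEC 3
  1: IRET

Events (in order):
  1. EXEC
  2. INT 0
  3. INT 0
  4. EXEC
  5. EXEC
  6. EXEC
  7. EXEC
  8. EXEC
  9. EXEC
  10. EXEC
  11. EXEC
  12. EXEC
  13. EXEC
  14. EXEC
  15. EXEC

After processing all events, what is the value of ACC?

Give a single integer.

Answer: 10

Derivation:
Event 1 (EXEC): [MAIN] PC=0: INC 2 -> ACC=2
Event 2 (INT 0): INT 0 arrives: push (MAIN, PC=1), enter IRQ0 at PC=0 (depth now 1)
Event 3 (INT 0): INT 0 arrives: push (IRQ0, PC=0), enter IRQ0 at PC=0 (depth now 2)
Event 4 (EXEC): [IRQ0] PC=0: DEC 2 -> ACC=0
Event 5 (EXEC): [IRQ0] PC=1: INC 1 -> ACC=1
Event 6 (EXEC): [IRQ0] PC=2: INC 4 -> ACC=5
Event 7 (EXEC): [IRQ0] PC=3: IRET -> resume IRQ0 at PC=0 (depth now 1)
Event 8 (EXEC): [IRQ0] PC=0: DEC 2 -> ACC=3
Event 9 (EXEC): [IRQ0] PC=1: INC 1 -> ACC=4
Event 10 (EXEC): [IRQ0] PC=2: INC 4 -> ACC=8
Event 11 (EXEC): [IRQ0] PC=3: IRET -> resume MAIN at PC=1 (depth now 0)
Event 12 (EXEC): [MAIN] PC=1: NOP
Event 13 (EXEC): [MAIN] PC=2: INC 2 -> ACC=10
Event 14 (EXEC): [MAIN] PC=3: NOP
Event 15 (EXEC): [MAIN] PC=4: HALT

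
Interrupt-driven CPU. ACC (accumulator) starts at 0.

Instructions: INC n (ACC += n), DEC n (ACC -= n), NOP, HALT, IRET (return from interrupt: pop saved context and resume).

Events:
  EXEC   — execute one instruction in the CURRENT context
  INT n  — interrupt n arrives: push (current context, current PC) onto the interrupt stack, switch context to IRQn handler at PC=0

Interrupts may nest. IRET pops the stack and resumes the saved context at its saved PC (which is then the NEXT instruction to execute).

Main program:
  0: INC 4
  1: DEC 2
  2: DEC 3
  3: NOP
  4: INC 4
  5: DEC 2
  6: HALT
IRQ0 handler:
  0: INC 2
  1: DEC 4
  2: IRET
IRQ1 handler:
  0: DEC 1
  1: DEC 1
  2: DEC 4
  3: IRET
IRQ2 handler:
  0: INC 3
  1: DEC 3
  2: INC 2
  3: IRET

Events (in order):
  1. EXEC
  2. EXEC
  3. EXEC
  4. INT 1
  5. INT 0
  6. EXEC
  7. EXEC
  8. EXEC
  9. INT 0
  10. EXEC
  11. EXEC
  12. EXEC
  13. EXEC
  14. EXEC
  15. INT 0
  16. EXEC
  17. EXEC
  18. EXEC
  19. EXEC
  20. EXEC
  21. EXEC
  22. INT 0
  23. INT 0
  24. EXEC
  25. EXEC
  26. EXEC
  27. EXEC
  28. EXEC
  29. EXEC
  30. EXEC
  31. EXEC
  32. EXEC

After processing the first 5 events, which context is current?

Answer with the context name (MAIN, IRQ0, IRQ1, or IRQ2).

Answer: IRQ0

Derivation:
Event 1 (EXEC): [MAIN] PC=0: INC 4 -> ACC=4
Event 2 (EXEC): [MAIN] PC=1: DEC 2 -> ACC=2
Event 3 (EXEC): [MAIN] PC=2: DEC 3 -> ACC=-1
Event 4 (INT 1): INT 1 arrives: push (MAIN, PC=3), enter IRQ1 at PC=0 (depth now 1)
Event 5 (INT 0): INT 0 arrives: push (IRQ1, PC=0), enter IRQ0 at PC=0 (depth now 2)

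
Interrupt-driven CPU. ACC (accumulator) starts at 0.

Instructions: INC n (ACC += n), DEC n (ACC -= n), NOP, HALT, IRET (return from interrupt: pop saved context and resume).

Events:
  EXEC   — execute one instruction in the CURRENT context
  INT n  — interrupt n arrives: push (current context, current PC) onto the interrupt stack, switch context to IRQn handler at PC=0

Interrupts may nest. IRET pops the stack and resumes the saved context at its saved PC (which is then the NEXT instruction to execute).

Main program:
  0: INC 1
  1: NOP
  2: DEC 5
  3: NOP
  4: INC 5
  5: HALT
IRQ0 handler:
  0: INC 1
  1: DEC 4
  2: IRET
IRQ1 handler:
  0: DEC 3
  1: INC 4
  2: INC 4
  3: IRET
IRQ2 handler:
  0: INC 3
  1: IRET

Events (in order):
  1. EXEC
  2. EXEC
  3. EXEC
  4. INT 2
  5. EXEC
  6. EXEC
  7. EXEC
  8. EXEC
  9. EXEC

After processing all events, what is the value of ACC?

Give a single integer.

Event 1 (EXEC): [MAIN] PC=0: INC 1 -> ACC=1
Event 2 (EXEC): [MAIN] PC=1: NOP
Event 3 (EXEC): [MAIN] PC=2: DEC 5 -> ACC=-4
Event 4 (INT 2): INT 2 arrives: push (MAIN, PC=3), enter IRQ2 at PC=0 (depth now 1)
Event 5 (EXEC): [IRQ2] PC=0: INC 3 -> ACC=-1
Event 6 (EXEC): [IRQ2] PC=1: IRET -> resume MAIN at PC=3 (depth now 0)
Event 7 (EXEC): [MAIN] PC=3: NOP
Event 8 (EXEC): [MAIN] PC=4: INC 5 -> ACC=4
Event 9 (EXEC): [MAIN] PC=5: HALT

Answer: 4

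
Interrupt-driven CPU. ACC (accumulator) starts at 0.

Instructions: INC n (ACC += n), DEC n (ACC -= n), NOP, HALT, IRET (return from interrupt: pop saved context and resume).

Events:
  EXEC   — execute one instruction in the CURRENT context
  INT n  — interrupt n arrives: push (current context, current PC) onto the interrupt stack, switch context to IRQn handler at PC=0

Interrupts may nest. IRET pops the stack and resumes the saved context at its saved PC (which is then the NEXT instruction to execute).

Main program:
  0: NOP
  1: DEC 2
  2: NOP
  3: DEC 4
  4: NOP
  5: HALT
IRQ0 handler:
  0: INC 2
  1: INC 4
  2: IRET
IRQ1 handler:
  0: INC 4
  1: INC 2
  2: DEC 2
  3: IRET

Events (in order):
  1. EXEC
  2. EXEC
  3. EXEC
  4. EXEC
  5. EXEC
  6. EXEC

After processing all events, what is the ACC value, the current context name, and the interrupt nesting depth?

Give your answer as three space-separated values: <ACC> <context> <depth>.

Answer: -6 MAIN 0

Derivation:
Event 1 (EXEC): [MAIN] PC=0: NOP
Event 2 (EXEC): [MAIN] PC=1: DEC 2 -> ACC=-2
Event 3 (EXEC): [MAIN] PC=2: NOP
Event 4 (EXEC): [MAIN] PC=3: DEC 4 -> ACC=-6
Event 5 (EXEC): [MAIN] PC=4: NOP
Event 6 (EXEC): [MAIN] PC=5: HALT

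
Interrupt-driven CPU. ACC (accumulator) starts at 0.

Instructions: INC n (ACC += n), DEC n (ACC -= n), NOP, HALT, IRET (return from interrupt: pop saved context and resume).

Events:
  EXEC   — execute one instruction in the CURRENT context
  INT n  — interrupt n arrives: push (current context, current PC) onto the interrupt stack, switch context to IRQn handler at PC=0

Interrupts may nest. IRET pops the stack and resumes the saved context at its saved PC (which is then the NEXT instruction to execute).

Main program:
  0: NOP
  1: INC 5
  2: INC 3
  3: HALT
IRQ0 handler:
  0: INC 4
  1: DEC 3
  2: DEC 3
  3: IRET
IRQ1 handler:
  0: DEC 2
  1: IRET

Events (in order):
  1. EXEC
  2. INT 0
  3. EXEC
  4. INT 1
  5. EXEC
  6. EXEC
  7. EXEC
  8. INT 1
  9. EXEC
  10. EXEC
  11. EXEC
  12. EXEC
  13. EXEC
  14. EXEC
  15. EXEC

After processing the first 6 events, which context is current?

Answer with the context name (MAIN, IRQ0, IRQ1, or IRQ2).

Event 1 (EXEC): [MAIN] PC=0: NOP
Event 2 (INT 0): INT 0 arrives: push (MAIN, PC=1), enter IRQ0 at PC=0 (depth now 1)
Event 3 (EXEC): [IRQ0] PC=0: INC 4 -> ACC=4
Event 4 (INT 1): INT 1 arrives: push (IRQ0, PC=1), enter IRQ1 at PC=0 (depth now 2)
Event 5 (EXEC): [IRQ1] PC=0: DEC 2 -> ACC=2
Event 6 (EXEC): [IRQ1] PC=1: IRET -> resume IRQ0 at PC=1 (depth now 1)

Answer: IRQ0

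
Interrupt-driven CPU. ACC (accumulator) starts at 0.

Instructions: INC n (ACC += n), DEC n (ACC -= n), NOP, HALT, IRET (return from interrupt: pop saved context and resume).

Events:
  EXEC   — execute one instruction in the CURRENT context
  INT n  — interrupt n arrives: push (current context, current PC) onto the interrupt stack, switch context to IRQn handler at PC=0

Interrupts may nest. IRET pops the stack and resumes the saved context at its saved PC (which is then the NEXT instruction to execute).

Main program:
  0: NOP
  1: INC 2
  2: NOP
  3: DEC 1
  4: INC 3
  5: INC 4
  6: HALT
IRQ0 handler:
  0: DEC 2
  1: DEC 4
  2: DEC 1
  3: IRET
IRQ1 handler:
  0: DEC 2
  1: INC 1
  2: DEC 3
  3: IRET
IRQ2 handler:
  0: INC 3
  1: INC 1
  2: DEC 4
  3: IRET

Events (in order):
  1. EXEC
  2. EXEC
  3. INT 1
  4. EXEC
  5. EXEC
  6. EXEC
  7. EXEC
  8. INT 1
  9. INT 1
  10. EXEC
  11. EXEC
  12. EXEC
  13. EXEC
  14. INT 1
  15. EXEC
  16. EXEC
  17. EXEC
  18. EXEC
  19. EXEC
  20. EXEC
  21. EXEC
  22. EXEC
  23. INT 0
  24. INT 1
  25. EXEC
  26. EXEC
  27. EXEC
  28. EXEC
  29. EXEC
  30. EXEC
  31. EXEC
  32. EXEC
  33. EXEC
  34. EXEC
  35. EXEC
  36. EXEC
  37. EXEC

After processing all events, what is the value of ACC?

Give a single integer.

Event 1 (EXEC): [MAIN] PC=0: NOP
Event 2 (EXEC): [MAIN] PC=1: INC 2 -> ACC=2
Event 3 (INT 1): INT 1 arrives: push (MAIN, PC=2), enter IRQ1 at PC=0 (depth now 1)
Event 4 (EXEC): [IRQ1] PC=0: DEC 2 -> ACC=0
Event 5 (EXEC): [IRQ1] PC=1: INC 1 -> ACC=1
Event 6 (EXEC): [IRQ1] PC=2: DEC 3 -> ACC=-2
Event 7 (EXEC): [IRQ1] PC=3: IRET -> resume MAIN at PC=2 (depth now 0)
Event 8 (INT 1): INT 1 arrives: push (MAIN, PC=2), enter IRQ1 at PC=0 (depth now 1)
Event 9 (INT 1): INT 1 arrives: push (IRQ1, PC=0), enter IRQ1 at PC=0 (depth now 2)
Event 10 (EXEC): [IRQ1] PC=0: DEC 2 -> ACC=-4
Event 11 (EXEC): [IRQ1] PC=1: INC 1 -> ACC=-3
Event 12 (EXEC): [IRQ1] PC=2: DEC 3 -> ACC=-6
Event 13 (EXEC): [IRQ1] PC=3: IRET -> resume IRQ1 at PC=0 (depth now 1)
Event 14 (INT 1): INT 1 arrives: push (IRQ1, PC=0), enter IRQ1 at PC=0 (depth now 2)
Event 15 (EXEC): [IRQ1] PC=0: DEC 2 -> ACC=-8
Event 16 (EXEC): [IRQ1] PC=1: INC 1 -> ACC=-7
Event 17 (EXEC): [IRQ1] PC=2: DEC 3 -> ACC=-10
Event 18 (EXEC): [IRQ1] PC=3: IRET -> resume IRQ1 at PC=0 (depth now 1)
Event 19 (EXEC): [IRQ1] PC=0: DEC 2 -> ACC=-12
Event 20 (EXEC): [IRQ1] PC=1: INC 1 -> ACC=-11
Event 21 (EXEC): [IRQ1] PC=2: DEC 3 -> ACC=-14
Event 22 (EXEC): [IRQ1] PC=3: IRET -> resume MAIN at PC=2 (depth now 0)
Event 23 (INT 0): INT 0 arrives: push (MAIN, PC=2), enter IRQ0 at PC=0 (depth now 1)
Event 24 (INT 1): INT 1 arrives: push (IRQ0, PC=0), enter IRQ1 at PC=0 (depth now 2)
Event 25 (EXEC): [IRQ1] PC=0: DEC 2 -> ACC=-16
Event 26 (EXEC): [IRQ1] PC=1: INC 1 -> ACC=-15
Event 27 (EXEC): [IRQ1] PC=2: DEC 3 -> ACC=-18
Event 28 (EXEC): [IRQ1] PC=3: IRET -> resume IRQ0 at PC=0 (depth now 1)
Event 29 (EXEC): [IRQ0] PC=0: DEC 2 -> ACC=-20
Event 30 (EXEC): [IRQ0] PC=1: DEC 4 -> ACC=-24
Event 31 (EXEC): [IRQ0] PC=2: DEC 1 -> ACC=-25
Event 32 (EXEC): [IRQ0] PC=3: IRET -> resume MAIN at PC=2 (depth now 0)
Event 33 (EXEC): [MAIN] PC=2: NOP
Event 34 (EXEC): [MAIN] PC=3: DEC 1 -> ACC=-26
Event 35 (EXEC): [MAIN] PC=4: INC 3 -> ACC=-23
Event 36 (EXEC): [MAIN] PC=5: INC 4 -> ACC=-19
Event 37 (EXEC): [MAIN] PC=6: HALT

Answer: -19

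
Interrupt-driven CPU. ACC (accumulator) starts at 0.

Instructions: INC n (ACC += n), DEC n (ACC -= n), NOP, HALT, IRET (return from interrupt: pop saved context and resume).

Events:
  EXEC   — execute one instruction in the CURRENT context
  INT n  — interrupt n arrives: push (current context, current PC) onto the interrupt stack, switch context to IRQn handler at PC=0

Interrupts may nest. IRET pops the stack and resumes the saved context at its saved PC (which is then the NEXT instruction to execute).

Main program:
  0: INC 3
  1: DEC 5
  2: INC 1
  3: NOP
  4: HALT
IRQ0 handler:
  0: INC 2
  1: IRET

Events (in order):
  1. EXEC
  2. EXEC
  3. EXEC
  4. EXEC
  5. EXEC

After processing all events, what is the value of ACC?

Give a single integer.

Event 1 (EXEC): [MAIN] PC=0: INC 3 -> ACC=3
Event 2 (EXEC): [MAIN] PC=1: DEC 5 -> ACC=-2
Event 3 (EXEC): [MAIN] PC=2: INC 1 -> ACC=-1
Event 4 (EXEC): [MAIN] PC=3: NOP
Event 5 (EXEC): [MAIN] PC=4: HALT

Answer: -1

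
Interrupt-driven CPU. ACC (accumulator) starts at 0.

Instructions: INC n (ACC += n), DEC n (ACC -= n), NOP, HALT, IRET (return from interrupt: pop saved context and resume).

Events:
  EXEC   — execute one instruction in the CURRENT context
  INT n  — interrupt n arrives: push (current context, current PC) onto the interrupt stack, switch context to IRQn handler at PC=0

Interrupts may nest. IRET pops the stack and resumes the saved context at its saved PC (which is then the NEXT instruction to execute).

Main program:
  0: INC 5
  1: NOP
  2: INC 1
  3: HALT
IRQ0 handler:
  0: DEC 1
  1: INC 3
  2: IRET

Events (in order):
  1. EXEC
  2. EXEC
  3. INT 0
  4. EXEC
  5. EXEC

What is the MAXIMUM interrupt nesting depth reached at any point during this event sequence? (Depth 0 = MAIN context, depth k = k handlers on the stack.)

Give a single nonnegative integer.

Event 1 (EXEC): [MAIN] PC=0: INC 5 -> ACC=5 [depth=0]
Event 2 (EXEC): [MAIN] PC=1: NOP [depth=0]
Event 3 (INT 0): INT 0 arrives: push (MAIN, PC=2), enter IRQ0 at PC=0 (depth now 1) [depth=1]
Event 4 (EXEC): [IRQ0] PC=0: DEC 1 -> ACC=4 [depth=1]
Event 5 (EXEC): [IRQ0] PC=1: INC 3 -> ACC=7 [depth=1]
Max depth observed: 1

Answer: 1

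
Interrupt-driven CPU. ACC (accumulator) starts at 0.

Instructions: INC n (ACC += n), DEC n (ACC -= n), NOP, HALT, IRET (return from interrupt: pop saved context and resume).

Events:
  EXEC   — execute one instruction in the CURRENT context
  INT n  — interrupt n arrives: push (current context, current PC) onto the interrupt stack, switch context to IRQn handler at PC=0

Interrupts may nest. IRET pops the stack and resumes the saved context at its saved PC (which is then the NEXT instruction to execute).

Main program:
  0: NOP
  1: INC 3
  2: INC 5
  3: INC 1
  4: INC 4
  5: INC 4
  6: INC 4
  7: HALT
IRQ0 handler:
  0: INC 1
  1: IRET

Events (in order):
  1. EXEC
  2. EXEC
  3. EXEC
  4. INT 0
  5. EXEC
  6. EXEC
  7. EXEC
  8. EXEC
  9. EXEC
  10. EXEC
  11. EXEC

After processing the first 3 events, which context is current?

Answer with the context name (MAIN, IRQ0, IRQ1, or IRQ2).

Answer: MAIN

Derivation:
Event 1 (EXEC): [MAIN] PC=0: NOP
Event 2 (EXEC): [MAIN] PC=1: INC 3 -> ACC=3
Event 3 (EXEC): [MAIN] PC=2: INC 5 -> ACC=8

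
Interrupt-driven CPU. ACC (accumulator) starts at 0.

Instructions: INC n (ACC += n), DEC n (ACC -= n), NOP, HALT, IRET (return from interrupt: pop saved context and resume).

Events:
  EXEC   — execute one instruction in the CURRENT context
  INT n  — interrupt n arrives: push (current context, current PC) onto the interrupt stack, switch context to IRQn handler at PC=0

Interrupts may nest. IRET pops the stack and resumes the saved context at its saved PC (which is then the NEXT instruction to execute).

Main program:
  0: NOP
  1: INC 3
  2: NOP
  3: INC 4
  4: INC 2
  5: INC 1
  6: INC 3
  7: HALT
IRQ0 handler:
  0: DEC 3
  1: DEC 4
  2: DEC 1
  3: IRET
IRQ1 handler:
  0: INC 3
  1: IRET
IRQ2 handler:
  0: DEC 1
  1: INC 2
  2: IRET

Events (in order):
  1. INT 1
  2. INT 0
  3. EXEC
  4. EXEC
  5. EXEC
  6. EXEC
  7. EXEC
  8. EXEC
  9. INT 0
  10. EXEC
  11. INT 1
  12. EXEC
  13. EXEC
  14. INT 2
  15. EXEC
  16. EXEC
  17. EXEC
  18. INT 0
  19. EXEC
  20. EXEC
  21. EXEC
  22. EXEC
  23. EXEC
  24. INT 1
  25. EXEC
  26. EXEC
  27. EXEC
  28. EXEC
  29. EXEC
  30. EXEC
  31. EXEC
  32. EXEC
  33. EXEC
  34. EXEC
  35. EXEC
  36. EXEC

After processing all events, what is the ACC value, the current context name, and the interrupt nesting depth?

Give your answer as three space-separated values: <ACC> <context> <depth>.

Answer: -1 MAIN 0

Derivation:
Event 1 (INT 1): INT 1 arrives: push (MAIN, PC=0), enter IRQ1 at PC=0 (depth now 1)
Event 2 (INT 0): INT 0 arrives: push (IRQ1, PC=0), enter IRQ0 at PC=0 (depth now 2)
Event 3 (EXEC): [IRQ0] PC=0: DEC 3 -> ACC=-3
Event 4 (EXEC): [IRQ0] PC=1: DEC 4 -> ACC=-7
Event 5 (EXEC): [IRQ0] PC=2: DEC 1 -> ACC=-8
Event 6 (EXEC): [IRQ0] PC=3: IRET -> resume IRQ1 at PC=0 (depth now 1)
Event 7 (EXEC): [IRQ1] PC=0: INC 3 -> ACC=-5
Event 8 (EXEC): [IRQ1] PC=1: IRET -> resume MAIN at PC=0 (depth now 0)
Event 9 (INT 0): INT 0 arrives: push (MAIN, PC=0), enter IRQ0 at PC=0 (depth now 1)
Event 10 (EXEC): [IRQ0] PC=0: DEC 3 -> ACC=-8
Event 11 (INT 1): INT 1 arrives: push (IRQ0, PC=1), enter IRQ1 at PC=0 (depth now 2)
Event 12 (EXEC): [IRQ1] PC=0: INC 3 -> ACC=-5
Event 13 (EXEC): [IRQ1] PC=1: IRET -> resume IRQ0 at PC=1 (depth now 1)
Event 14 (INT 2): INT 2 arrives: push (IRQ0, PC=1), enter IRQ2 at PC=0 (depth now 2)
Event 15 (EXEC): [IRQ2] PC=0: DEC 1 -> ACC=-6
Event 16 (EXEC): [IRQ2] PC=1: INC 2 -> ACC=-4
Event 17 (EXEC): [IRQ2] PC=2: IRET -> resume IRQ0 at PC=1 (depth now 1)
Event 18 (INT 0): INT 0 arrives: push (IRQ0, PC=1), enter IRQ0 at PC=0 (depth now 2)
Event 19 (EXEC): [IRQ0] PC=0: DEC 3 -> ACC=-7
Event 20 (EXEC): [IRQ0] PC=1: DEC 4 -> ACC=-11
Event 21 (EXEC): [IRQ0] PC=2: DEC 1 -> ACC=-12
Event 22 (EXEC): [IRQ0] PC=3: IRET -> resume IRQ0 at PC=1 (depth now 1)
Event 23 (EXEC): [IRQ0] PC=1: DEC 4 -> ACC=-16
Event 24 (INT 1): INT 1 arrives: push (IRQ0, PC=2), enter IRQ1 at PC=0 (depth now 2)
Event 25 (EXEC): [IRQ1] PC=0: INC 3 -> ACC=-13
Event 26 (EXEC): [IRQ1] PC=1: IRET -> resume IRQ0 at PC=2 (depth now 1)
Event 27 (EXEC): [IRQ0] PC=2: DEC 1 -> ACC=-14
Event 28 (EXEC): [IRQ0] PC=3: IRET -> resume MAIN at PC=0 (depth now 0)
Event 29 (EXEC): [MAIN] PC=0: NOP
Event 30 (EXEC): [MAIN] PC=1: INC 3 -> ACC=-11
Event 31 (EXEC): [MAIN] PC=2: NOP
Event 32 (EXEC): [MAIN] PC=3: INC 4 -> ACC=-7
Event 33 (EXEC): [MAIN] PC=4: INC 2 -> ACC=-5
Event 34 (EXEC): [MAIN] PC=5: INC 1 -> ACC=-4
Event 35 (EXEC): [MAIN] PC=6: INC 3 -> ACC=-1
Event 36 (EXEC): [MAIN] PC=7: HALT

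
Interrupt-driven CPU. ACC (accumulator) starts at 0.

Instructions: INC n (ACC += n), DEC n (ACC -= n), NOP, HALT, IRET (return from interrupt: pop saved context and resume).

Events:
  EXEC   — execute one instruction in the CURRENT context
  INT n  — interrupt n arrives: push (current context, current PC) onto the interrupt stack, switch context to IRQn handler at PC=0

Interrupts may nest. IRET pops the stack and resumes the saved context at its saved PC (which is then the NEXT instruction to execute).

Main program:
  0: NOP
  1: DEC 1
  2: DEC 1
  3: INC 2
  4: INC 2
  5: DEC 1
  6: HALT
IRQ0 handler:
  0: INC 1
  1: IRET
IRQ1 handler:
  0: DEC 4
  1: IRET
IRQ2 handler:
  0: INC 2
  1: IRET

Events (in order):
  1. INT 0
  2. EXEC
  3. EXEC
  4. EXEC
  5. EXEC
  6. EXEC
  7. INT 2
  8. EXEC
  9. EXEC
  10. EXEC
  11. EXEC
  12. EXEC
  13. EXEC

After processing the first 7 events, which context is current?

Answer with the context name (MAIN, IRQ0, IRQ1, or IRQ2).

Answer: IRQ2

Derivation:
Event 1 (INT 0): INT 0 arrives: push (MAIN, PC=0), enter IRQ0 at PC=0 (depth now 1)
Event 2 (EXEC): [IRQ0] PC=0: INC 1 -> ACC=1
Event 3 (EXEC): [IRQ0] PC=1: IRET -> resume MAIN at PC=0 (depth now 0)
Event 4 (EXEC): [MAIN] PC=0: NOP
Event 5 (EXEC): [MAIN] PC=1: DEC 1 -> ACC=0
Event 6 (EXEC): [MAIN] PC=2: DEC 1 -> ACC=-1
Event 7 (INT 2): INT 2 arrives: push (MAIN, PC=3), enter IRQ2 at PC=0 (depth now 1)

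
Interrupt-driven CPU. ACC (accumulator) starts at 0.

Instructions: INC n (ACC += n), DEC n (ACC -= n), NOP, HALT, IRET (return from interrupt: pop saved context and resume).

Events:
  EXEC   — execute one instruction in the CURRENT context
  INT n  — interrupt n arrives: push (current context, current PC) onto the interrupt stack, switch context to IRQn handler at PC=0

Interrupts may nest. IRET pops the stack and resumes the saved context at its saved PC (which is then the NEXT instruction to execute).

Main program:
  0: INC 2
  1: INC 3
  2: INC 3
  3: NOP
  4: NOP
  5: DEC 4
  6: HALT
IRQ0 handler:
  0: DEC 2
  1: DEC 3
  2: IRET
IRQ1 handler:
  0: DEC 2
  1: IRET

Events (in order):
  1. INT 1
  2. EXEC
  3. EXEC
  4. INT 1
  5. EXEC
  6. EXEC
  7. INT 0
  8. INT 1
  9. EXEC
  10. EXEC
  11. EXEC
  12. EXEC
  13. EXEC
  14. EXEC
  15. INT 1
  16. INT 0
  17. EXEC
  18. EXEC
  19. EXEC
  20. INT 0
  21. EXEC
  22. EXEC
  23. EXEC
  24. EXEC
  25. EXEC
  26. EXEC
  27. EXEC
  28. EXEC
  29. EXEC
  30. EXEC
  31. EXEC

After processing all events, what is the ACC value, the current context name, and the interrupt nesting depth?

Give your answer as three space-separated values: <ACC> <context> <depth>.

Event 1 (INT 1): INT 1 arrives: push (MAIN, PC=0), enter IRQ1 at PC=0 (depth now 1)
Event 2 (EXEC): [IRQ1] PC=0: DEC 2 -> ACC=-2
Event 3 (EXEC): [IRQ1] PC=1: IRET -> resume MAIN at PC=0 (depth now 0)
Event 4 (INT 1): INT 1 arrives: push (MAIN, PC=0), enter IRQ1 at PC=0 (depth now 1)
Event 5 (EXEC): [IRQ1] PC=0: DEC 2 -> ACC=-4
Event 6 (EXEC): [IRQ1] PC=1: IRET -> resume MAIN at PC=0 (depth now 0)
Event 7 (INT 0): INT 0 arrives: push (MAIN, PC=0), enter IRQ0 at PC=0 (depth now 1)
Event 8 (INT 1): INT 1 arrives: push (IRQ0, PC=0), enter IRQ1 at PC=0 (depth now 2)
Event 9 (EXEC): [IRQ1] PC=0: DEC 2 -> ACC=-6
Event 10 (EXEC): [IRQ1] PC=1: IRET -> resume IRQ0 at PC=0 (depth now 1)
Event 11 (EXEC): [IRQ0] PC=0: DEC 2 -> ACC=-8
Event 12 (EXEC): [IRQ0] PC=1: DEC 3 -> ACC=-11
Event 13 (EXEC): [IRQ0] PC=2: IRET -> resume MAIN at PC=0 (depth now 0)
Event 14 (EXEC): [MAIN] PC=0: INC 2 -> ACC=-9
Event 15 (INT 1): INT 1 arrives: push (MAIN, PC=1), enter IRQ1 at PC=0 (depth now 1)
Event 16 (INT 0): INT 0 arrives: push (IRQ1, PC=0), enter IRQ0 at PC=0 (depth now 2)
Event 17 (EXEC): [IRQ0] PC=0: DEC 2 -> ACC=-11
Event 18 (EXEC): [IRQ0] PC=1: DEC 3 -> ACC=-14
Event 19 (EXEC): [IRQ0] PC=2: IRET -> resume IRQ1 at PC=0 (depth now 1)
Event 20 (INT 0): INT 0 arrives: push (IRQ1, PC=0), enter IRQ0 at PC=0 (depth now 2)
Event 21 (EXEC): [IRQ0] PC=0: DEC 2 -> ACC=-16
Event 22 (EXEC): [IRQ0] PC=1: DEC 3 -> ACC=-19
Event 23 (EXEC): [IRQ0] PC=2: IRET -> resume IRQ1 at PC=0 (depth now 1)
Event 24 (EXEC): [IRQ1] PC=0: DEC 2 -> ACC=-21
Event 25 (EXEC): [IRQ1] PC=1: IRET -> resume MAIN at PC=1 (depth now 0)
Event 26 (EXEC): [MAIN] PC=1: INC 3 -> ACC=-18
Event 27 (EXEC): [MAIN] PC=2: INC 3 -> ACC=-15
Event 28 (EXEC): [MAIN] PC=3: NOP
Event 29 (EXEC): [MAIN] PC=4: NOP
Event 30 (EXEC): [MAIN] PC=5: DEC 4 -> ACC=-19
Event 31 (EXEC): [MAIN] PC=6: HALT

Answer: -19 MAIN 0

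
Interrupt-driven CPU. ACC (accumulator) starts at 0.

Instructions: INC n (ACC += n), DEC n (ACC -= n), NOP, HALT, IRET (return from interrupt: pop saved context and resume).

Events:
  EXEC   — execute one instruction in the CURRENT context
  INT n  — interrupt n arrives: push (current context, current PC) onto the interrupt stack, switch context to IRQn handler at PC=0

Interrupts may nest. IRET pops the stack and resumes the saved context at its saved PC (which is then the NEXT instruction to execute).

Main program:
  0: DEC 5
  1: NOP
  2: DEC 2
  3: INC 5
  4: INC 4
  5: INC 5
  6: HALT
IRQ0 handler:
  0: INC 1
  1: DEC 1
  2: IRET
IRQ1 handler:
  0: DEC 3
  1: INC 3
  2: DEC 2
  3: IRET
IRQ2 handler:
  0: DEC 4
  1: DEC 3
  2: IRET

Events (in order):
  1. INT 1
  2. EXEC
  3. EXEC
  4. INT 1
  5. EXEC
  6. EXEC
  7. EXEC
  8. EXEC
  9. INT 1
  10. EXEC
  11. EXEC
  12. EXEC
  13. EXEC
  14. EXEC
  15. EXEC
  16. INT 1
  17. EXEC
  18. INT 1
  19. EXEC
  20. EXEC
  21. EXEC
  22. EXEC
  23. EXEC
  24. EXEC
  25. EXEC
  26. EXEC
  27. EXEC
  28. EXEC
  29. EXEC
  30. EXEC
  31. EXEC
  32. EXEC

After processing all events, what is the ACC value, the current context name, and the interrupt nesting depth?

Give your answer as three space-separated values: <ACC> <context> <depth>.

Answer: -3 MAIN 0

Derivation:
Event 1 (INT 1): INT 1 arrives: push (MAIN, PC=0), enter IRQ1 at PC=0 (depth now 1)
Event 2 (EXEC): [IRQ1] PC=0: DEC 3 -> ACC=-3
Event 3 (EXEC): [IRQ1] PC=1: INC 3 -> ACC=0
Event 4 (INT 1): INT 1 arrives: push (IRQ1, PC=2), enter IRQ1 at PC=0 (depth now 2)
Event 5 (EXEC): [IRQ1] PC=0: DEC 3 -> ACC=-3
Event 6 (EXEC): [IRQ1] PC=1: INC 3 -> ACC=0
Event 7 (EXEC): [IRQ1] PC=2: DEC 2 -> ACC=-2
Event 8 (EXEC): [IRQ1] PC=3: IRET -> resume IRQ1 at PC=2 (depth now 1)
Event 9 (INT 1): INT 1 arrives: push (IRQ1, PC=2), enter IRQ1 at PC=0 (depth now 2)
Event 10 (EXEC): [IRQ1] PC=0: DEC 3 -> ACC=-5
Event 11 (EXEC): [IRQ1] PC=1: INC 3 -> ACC=-2
Event 12 (EXEC): [IRQ1] PC=2: DEC 2 -> ACC=-4
Event 13 (EXEC): [IRQ1] PC=3: IRET -> resume IRQ1 at PC=2 (depth now 1)
Event 14 (EXEC): [IRQ1] PC=2: DEC 2 -> ACC=-6
Event 15 (EXEC): [IRQ1] PC=3: IRET -> resume MAIN at PC=0 (depth now 0)
Event 16 (INT 1): INT 1 arrives: push (MAIN, PC=0), enter IRQ1 at PC=0 (depth now 1)
Event 17 (EXEC): [IRQ1] PC=0: DEC 3 -> ACC=-9
Event 18 (INT 1): INT 1 arrives: push (IRQ1, PC=1), enter IRQ1 at PC=0 (depth now 2)
Event 19 (EXEC): [IRQ1] PC=0: DEC 3 -> ACC=-12
Event 20 (EXEC): [IRQ1] PC=1: INC 3 -> ACC=-9
Event 21 (EXEC): [IRQ1] PC=2: DEC 2 -> ACC=-11
Event 22 (EXEC): [IRQ1] PC=3: IRET -> resume IRQ1 at PC=1 (depth now 1)
Event 23 (EXEC): [IRQ1] PC=1: INC 3 -> ACC=-8
Event 24 (EXEC): [IRQ1] PC=2: DEC 2 -> ACC=-10
Event 25 (EXEC): [IRQ1] PC=3: IRET -> resume MAIN at PC=0 (depth now 0)
Event 26 (EXEC): [MAIN] PC=0: DEC 5 -> ACC=-15
Event 27 (EXEC): [MAIN] PC=1: NOP
Event 28 (EXEC): [MAIN] PC=2: DEC 2 -> ACC=-17
Event 29 (EXEC): [MAIN] PC=3: INC 5 -> ACC=-12
Event 30 (EXEC): [MAIN] PC=4: INC 4 -> ACC=-8
Event 31 (EXEC): [MAIN] PC=5: INC 5 -> ACC=-3
Event 32 (EXEC): [MAIN] PC=6: HALT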